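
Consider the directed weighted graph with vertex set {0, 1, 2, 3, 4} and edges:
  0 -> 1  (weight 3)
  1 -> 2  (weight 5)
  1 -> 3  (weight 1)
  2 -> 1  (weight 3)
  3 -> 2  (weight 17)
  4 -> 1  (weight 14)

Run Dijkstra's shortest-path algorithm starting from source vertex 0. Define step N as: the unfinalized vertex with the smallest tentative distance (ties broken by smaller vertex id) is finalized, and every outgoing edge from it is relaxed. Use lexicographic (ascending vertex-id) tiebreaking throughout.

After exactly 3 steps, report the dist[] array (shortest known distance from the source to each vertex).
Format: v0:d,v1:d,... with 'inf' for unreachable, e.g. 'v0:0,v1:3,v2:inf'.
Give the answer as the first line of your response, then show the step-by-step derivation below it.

v0:0,v1:3,v2:8,v3:4,v4:inf

step 1: dist = v0:0,v1:3,v2:inf,v3:inf,v4:inf
step 2: dist = v0:0,v1:3,v2:8,v3:4,v4:inf
step 3: dist = v0:0,v1:3,v2:8,v3:4,v4:inf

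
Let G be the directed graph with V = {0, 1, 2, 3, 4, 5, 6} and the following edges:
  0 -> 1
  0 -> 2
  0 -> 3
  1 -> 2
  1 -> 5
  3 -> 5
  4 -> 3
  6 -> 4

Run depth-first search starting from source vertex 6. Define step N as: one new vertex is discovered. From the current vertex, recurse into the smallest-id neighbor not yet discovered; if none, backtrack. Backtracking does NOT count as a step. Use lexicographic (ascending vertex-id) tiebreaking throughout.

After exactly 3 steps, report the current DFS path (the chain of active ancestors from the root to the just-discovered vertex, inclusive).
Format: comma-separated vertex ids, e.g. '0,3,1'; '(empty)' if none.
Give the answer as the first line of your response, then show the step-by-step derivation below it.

6,4,3

step 1: discover 6; path=6; order=6
step 2: discover 4; path=6>4; order=6,4
step 3: discover 3; path=6>4>3; order=6,4,3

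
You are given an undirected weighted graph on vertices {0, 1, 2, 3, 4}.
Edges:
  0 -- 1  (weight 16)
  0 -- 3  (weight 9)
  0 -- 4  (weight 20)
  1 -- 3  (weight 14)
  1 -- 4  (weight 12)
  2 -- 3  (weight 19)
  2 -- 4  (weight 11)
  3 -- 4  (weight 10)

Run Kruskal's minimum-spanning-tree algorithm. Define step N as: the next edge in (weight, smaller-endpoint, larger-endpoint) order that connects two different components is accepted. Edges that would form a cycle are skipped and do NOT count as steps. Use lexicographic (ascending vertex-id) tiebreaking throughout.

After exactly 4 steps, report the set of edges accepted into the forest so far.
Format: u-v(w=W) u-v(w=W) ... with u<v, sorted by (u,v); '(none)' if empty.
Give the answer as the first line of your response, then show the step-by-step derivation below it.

0-3(w=9) 1-4(w=12) 2-4(w=11) 3-4(w=10)

step 1: add edge 0-3 (w=9); MST = {0-3(w=9)}
step 2: add edge 3-4 (w=10); MST = {0-3(w=9) 3-4(w=10)}
step 3: add edge 2-4 (w=11); MST = {0-3(w=9) 2-4(w=11) 3-4(w=10)}
step 4: add edge 1-4 (w=12); MST = {0-3(w=9) 1-4(w=12) 2-4(w=11) 3-4(w=10)}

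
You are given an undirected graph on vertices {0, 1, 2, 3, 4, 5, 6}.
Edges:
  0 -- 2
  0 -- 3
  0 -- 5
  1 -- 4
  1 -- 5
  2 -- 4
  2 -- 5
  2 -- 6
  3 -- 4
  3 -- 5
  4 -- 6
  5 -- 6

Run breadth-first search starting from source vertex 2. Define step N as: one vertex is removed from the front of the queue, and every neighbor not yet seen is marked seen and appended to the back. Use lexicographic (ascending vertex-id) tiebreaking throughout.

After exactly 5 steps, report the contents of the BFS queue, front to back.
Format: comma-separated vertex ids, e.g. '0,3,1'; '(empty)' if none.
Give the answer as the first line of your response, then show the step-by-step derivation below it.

3,1

step 1: dequeue 2; queue=[0,4,5,6]; order=2
step 2: dequeue 0; queue=[4,5,6,3]; order=2,0
step 3: dequeue 4; queue=[5,6,3,1]; order=2,0,4
step 4: dequeue 5; queue=[6,3,1]; order=2,0,4,5
step 5: dequeue 6; queue=[3,1]; order=2,0,4,5,6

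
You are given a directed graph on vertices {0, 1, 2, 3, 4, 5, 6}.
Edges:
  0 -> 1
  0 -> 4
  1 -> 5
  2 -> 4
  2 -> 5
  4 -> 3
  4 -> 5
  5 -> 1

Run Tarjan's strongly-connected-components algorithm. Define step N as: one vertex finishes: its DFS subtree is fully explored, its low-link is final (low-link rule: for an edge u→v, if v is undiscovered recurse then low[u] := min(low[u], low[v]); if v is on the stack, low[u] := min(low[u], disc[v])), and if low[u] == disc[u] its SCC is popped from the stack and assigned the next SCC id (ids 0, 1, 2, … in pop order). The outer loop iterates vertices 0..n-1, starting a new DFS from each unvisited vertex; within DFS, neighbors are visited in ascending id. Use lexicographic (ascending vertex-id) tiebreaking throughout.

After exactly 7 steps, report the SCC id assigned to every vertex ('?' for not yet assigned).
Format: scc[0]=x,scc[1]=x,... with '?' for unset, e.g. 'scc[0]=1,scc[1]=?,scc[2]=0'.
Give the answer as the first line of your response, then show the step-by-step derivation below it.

scc[0]=3,scc[1]=0,scc[2]=4,scc[3]=1,scc[4]=2,scc[5]=0,scc[6]=5

step 1: low=(low[0]=0,low[1]=1,low[2]=?,low[3]=?,low[4]=?,low[5]=1,low[6]=?); scc=(scc[0]=?,scc[1]=?,scc[2]=?,scc[3]=?,scc[4]=?,scc[5]=?,scc[6]=?)
step 2: low=(low[0]=0,low[1]=1,low[2]=?,low[3]=?,low[4]=?,low[5]=1,low[6]=?); scc=(scc[0]=?,scc[1]=0,scc[2]=?,scc[3]=?,scc[4]=?,scc[5]=0,scc[6]=?)
step 3: low=(low[0]=0,low[1]=1,low[2]=?,low[3]=4,low[4]=3,low[5]=1,low[6]=?); scc=(scc[0]=?,scc[1]=0,scc[2]=?,scc[3]=1,scc[4]=?,scc[5]=0,scc[6]=?)
step 4: low=(low[0]=0,low[1]=1,low[2]=?,low[3]=4,low[4]=3,low[5]=1,low[6]=?); scc=(scc[0]=?,scc[1]=0,scc[2]=?,scc[3]=1,scc[4]=2,scc[5]=0,scc[6]=?)
step 5: low=(low[0]=0,low[1]=1,low[2]=?,low[3]=4,low[4]=3,low[5]=1,low[6]=?); scc=(scc[0]=3,scc[1]=0,scc[2]=?,scc[3]=1,scc[4]=2,scc[5]=0,scc[6]=?)
step 6: low=(low[0]=0,low[1]=1,low[2]=5,low[3]=4,low[4]=3,low[5]=1,low[6]=?); scc=(scc[0]=3,scc[1]=0,scc[2]=4,scc[3]=1,scc[4]=2,scc[5]=0,scc[6]=?)
step 7: low=(low[0]=0,low[1]=1,low[2]=5,low[3]=4,low[4]=3,low[5]=1,low[6]=6); scc=(scc[0]=3,scc[1]=0,scc[2]=4,scc[3]=1,scc[4]=2,scc[5]=0,scc[6]=5)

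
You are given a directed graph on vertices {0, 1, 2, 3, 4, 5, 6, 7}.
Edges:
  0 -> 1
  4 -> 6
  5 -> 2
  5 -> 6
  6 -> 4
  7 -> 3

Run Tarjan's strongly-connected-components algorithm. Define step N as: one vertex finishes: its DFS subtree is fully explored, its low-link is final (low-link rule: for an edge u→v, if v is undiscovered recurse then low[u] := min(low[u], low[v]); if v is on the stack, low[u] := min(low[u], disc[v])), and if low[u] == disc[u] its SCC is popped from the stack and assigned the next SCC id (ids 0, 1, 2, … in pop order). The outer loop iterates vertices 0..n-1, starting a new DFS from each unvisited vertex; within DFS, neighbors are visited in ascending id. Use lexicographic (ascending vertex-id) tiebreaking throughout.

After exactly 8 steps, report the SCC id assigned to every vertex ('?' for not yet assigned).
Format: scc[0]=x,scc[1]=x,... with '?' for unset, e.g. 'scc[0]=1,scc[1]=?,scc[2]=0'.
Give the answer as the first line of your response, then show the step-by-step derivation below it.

scc[0]=1,scc[1]=0,scc[2]=2,scc[3]=3,scc[4]=4,scc[5]=5,scc[6]=4,scc[7]=6

step 1: low=(low[0]=0,low[1]=1,low[2]=?,low[3]=?,low[4]=?,low[5]=?,low[6]=?,low[7]=?); scc=(scc[0]=?,scc[1]=0,scc[2]=?,scc[3]=?,scc[4]=?,scc[5]=?,scc[6]=?,scc[7]=?)
step 2: low=(low[0]=0,low[1]=1,low[2]=?,low[3]=?,low[4]=?,low[5]=?,low[6]=?,low[7]=?); scc=(scc[0]=1,scc[1]=0,scc[2]=?,scc[3]=?,scc[4]=?,scc[5]=?,scc[6]=?,scc[7]=?)
step 3: low=(low[0]=0,low[1]=1,low[2]=2,low[3]=?,low[4]=?,low[5]=?,low[6]=?,low[7]=?); scc=(scc[0]=1,scc[1]=0,scc[2]=2,scc[3]=?,scc[4]=?,scc[5]=?,scc[6]=?,scc[7]=?)
step 4: low=(low[0]=0,low[1]=1,low[2]=2,low[3]=3,low[4]=?,low[5]=?,low[6]=?,low[7]=?); scc=(scc[0]=1,scc[1]=0,scc[2]=2,scc[3]=3,scc[4]=?,scc[5]=?,scc[6]=?,scc[7]=?)
step 5: low=(low[0]=0,low[1]=1,low[2]=2,low[3]=3,low[4]=4,low[5]=?,low[6]=4,low[7]=?); scc=(scc[0]=1,scc[1]=0,scc[2]=2,scc[3]=3,scc[4]=?,scc[5]=?,scc[6]=?,scc[7]=?)
step 6: low=(low[0]=0,low[1]=1,low[2]=2,low[3]=3,low[4]=4,low[5]=?,low[6]=4,low[7]=?); scc=(scc[0]=1,scc[1]=0,scc[2]=2,scc[3]=3,scc[4]=4,scc[5]=?,scc[6]=4,scc[7]=?)
step 7: low=(low[0]=0,low[1]=1,low[2]=2,low[3]=3,low[4]=4,low[5]=6,low[6]=4,low[7]=?); scc=(scc[0]=1,scc[1]=0,scc[2]=2,scc[3]=3,scc[4]=4,scc[5]=5,scc[6]=4,scc[7]=?)
step 8: low=(low[0]=0,low[1]=1,low[2]=2,low[3]=3,low[4]=4,low[5]=6,low[6]=4,low[7]=7); scc=(scc[0]=1,scc[1]=0,scc[2]=2,scc[3]=3,scc[4]=4,scc[5]=5,scc[6]=4,scc[7]=6)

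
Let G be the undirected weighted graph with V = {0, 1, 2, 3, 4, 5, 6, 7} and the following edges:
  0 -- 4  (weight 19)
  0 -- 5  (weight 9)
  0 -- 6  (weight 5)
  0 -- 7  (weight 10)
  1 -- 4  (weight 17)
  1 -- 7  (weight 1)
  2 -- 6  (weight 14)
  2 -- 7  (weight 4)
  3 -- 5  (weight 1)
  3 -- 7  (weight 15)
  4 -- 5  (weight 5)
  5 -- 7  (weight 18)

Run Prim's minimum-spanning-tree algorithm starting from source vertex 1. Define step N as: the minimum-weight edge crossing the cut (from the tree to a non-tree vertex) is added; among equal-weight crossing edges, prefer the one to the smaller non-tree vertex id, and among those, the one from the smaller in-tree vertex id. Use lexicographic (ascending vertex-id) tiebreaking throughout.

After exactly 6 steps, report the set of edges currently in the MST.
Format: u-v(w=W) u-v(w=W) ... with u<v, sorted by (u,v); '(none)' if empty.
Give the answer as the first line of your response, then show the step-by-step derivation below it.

0-5(w=9) 0-6(w=5) 0-7(w=10) 1-7(w=1) 2-7(w=4) 3-5(w=1)

step 1: add edge 1-7 (w=1); MST = {1-7(w=1)}
step 2: add edge 2-7 (w=4); MST = {1-7(w=1) 2-7(w=4)}
step 3: add edge 0-7 (w=10); MST = {0-7(w=10) 1-7(w=1) 2-7(w=4)}
step 4: add edge 0-6 (w=5); MST = {0-6(w=5) 0-7(w=10) 1-7(w=1) 2-7(w=4)}
step 5: add edge 0-5 (w=9); MST = {0-5(w=9) 0-6(w=5) 0-7(w=10) 1-7(w=1) 2-7(w=4)}
step 6: add edge 3-5 (w=1); MST = {0-5(w=9) 0-6(w=5) 0-7(w=10) 1-7(w=1) 2-7(w=4) 3-5(w=1)}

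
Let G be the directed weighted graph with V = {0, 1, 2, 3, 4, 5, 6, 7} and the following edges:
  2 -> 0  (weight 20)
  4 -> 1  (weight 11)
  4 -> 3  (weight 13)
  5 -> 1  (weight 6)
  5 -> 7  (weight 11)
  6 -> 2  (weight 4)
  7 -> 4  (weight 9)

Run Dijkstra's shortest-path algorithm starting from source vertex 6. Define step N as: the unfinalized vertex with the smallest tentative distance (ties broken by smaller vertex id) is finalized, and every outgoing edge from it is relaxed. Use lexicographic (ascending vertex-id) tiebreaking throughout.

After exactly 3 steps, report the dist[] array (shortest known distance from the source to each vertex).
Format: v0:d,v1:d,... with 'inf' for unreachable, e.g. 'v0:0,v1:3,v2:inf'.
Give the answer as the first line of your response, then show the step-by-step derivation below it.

v0:24,v1:inf,v2:4,v3:inf,v4:inf,v5:inf,v6:0,v7:inf

step 1: dist = v0:inf,v1:inf,v2:4,v3:inf,v4:inf,v5:inf,v6:0,v7:inf
step 2: dist = v0:24,v1:inf,v2:4,v3:inf,v4:inf,v5:inf,v6:0,v7:inf
step 3: dist = v0:24,v1:inf,v2:4,v3:inf,v4:inf,v5:inf,v6:0,v7:inf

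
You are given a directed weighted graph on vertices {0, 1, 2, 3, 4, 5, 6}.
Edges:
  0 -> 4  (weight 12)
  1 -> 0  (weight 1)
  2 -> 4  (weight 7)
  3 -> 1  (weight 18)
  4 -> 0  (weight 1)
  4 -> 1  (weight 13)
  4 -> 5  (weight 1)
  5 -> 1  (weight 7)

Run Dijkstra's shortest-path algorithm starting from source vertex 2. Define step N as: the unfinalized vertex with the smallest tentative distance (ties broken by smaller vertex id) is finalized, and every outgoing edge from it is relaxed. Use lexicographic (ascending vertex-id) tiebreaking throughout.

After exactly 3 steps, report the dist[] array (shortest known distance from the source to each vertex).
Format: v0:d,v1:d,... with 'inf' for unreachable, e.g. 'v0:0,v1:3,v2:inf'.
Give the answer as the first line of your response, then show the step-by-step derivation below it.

v0:8,v1:20,v2:0,v3:inf,v4:7,v5:8,v6:inf

step 1: dist = v0:inf,v1:inf,v2:0,v3:inf,v4:7,v5:inf,v6:inf
step 2: dist = v0:8,v1:20,v2:0,v3:inf,v4:7,v5:8,v6:inf
step 3: dist = v0:8,v1:20,v2:0,v3:inf,v4:7,v5:8,v6:inf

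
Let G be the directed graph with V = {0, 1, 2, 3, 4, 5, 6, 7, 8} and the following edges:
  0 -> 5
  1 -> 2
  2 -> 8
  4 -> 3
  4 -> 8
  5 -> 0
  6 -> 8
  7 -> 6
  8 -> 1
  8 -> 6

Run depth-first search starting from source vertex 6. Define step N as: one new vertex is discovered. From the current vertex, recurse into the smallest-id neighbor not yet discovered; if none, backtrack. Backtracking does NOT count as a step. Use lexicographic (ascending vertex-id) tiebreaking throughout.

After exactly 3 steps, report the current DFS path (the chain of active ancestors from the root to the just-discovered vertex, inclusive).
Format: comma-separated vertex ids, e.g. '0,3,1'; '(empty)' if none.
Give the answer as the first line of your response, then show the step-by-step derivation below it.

6,8,1

step 1: discover 6; path=6; order=6
step 2: discover 8; path=6>8; order=6,8
step 3: discover 1; path=6>8>1; order=6,8,1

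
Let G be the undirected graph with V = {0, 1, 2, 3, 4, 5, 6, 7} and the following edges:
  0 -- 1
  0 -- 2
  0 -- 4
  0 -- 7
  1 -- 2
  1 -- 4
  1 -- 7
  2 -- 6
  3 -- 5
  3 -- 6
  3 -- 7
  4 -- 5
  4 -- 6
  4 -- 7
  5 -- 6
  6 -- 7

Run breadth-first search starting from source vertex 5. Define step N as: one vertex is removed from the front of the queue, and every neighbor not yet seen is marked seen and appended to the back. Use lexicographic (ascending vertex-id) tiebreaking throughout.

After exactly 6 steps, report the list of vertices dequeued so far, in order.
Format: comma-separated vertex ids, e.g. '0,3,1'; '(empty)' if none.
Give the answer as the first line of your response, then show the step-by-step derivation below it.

5,3,4,6,7,0

step 1: dequeue 5; queue=[3,4,6]; order=5
step 2: dequeue 3; queue=[4,6,7]; order=5,3
step 3: dequeue 4; queue=[6,7,0,1]; order=5,3,4
step 4: dequeue 6; queue=[7,0,1,2]; order=5,3,4,6
step 5: dequeue 7; queue=[0,1,2]; order=5,3,4,6,7
step 6: dequeue 0; queue=[1,2]; order=5,3,4,6,7,0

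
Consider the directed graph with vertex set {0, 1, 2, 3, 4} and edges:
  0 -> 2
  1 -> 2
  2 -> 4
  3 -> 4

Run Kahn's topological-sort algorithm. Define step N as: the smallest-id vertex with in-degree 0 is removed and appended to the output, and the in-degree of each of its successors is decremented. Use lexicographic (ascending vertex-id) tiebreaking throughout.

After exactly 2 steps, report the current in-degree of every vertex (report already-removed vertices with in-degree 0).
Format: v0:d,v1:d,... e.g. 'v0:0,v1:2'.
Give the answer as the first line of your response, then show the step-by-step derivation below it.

v0:0,v1:0,v2:0,v3:0,v4:2

step 1: output 0; order=[0]; indeg=(0,0,1,0,2)
step 2: output 1; order=[0,1]; indeg=(0,0,0,0,2)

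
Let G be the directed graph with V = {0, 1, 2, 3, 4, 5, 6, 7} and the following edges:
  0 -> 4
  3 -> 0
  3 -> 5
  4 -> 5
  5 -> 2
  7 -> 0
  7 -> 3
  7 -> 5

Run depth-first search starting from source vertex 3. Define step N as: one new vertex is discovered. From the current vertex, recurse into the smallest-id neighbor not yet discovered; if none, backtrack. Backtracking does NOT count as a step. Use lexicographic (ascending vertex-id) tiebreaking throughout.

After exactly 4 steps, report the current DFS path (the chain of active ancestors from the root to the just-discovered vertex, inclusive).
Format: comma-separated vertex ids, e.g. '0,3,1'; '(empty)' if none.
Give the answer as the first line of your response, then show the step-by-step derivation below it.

3,0,4,5

step 1: discover 3; path=3; order=3
step 2: discover 0; path=3>0; order=3,0
step 3: discover 4; path=3>0>4; order=3,0,4
step 4: discover 5; path=3>0>4>5; order=3,0,4,5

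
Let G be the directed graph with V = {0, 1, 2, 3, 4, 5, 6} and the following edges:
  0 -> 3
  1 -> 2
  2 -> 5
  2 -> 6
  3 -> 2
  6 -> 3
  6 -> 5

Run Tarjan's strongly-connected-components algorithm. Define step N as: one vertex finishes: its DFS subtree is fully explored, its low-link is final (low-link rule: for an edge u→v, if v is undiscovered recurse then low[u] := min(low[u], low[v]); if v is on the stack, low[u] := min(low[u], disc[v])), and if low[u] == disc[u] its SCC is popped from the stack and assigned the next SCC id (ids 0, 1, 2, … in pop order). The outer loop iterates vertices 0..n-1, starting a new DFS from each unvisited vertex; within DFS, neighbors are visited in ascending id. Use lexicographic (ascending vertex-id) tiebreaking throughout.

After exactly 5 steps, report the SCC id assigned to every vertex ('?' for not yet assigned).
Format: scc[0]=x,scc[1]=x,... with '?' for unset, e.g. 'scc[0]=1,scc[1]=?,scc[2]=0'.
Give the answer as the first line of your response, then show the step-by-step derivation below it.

scc[0]=2,scc[1]=?,scc[2]=1,scc[3]=1,scc[4]=?,scc[5]=0,scc[6]=1

step 1: low=(low[0]=0,low[1]=?,low[2]=2,low[3]=1,low[4]=?,low[5]=3,low[6]=?); scc=(scc[0]=?,scc[1]=?,scc[2]=?,scc[3]=?,scc[4]=?,scc[5]=0,scc[6]=?)
step 2: low=(low[0]=0,low[1]=?,low[2]=2,low[3]=1,low[4]=?,low[5]=3,low[6]=1); scc=(scc[0]=?,scc[1]=?,scc[2]=?,scc[3]=?,scc[4]=?,scc[5]=0,scc[6]=?)
step 3: low=(low[0]=0,low[1]=?,low[2]=1,low[3]=1,low[4]=?,low[5]=3,low[6]=1); scc=(scc[0]=?,scc[1]=?,scc[2]=?,scc[3]=?,scc[4]=?,scc[5]=0,scc[6]=?)
step 4: low=(low[0]=0,low[1]=?,low[2]=1,low[3]=1,low[4]=?,low[5]=3,low[6]=1); scc=(scc[0]=?,scc[1]=?,scc[2]=1,scc[3]=1,scc[4]=?,scc[5]=0,scc[6]=1)
step 5: low=(low[0]=0,low[1]=?,low[2]=1,low[3]=1,low[4]=?,low[5]=3,low[6]=1); scc=(scc[0]=2,scc[1]=?,scc[2]=1,scc[3]=1,scc[4]=?,scc[5]=0,scc[6]=1)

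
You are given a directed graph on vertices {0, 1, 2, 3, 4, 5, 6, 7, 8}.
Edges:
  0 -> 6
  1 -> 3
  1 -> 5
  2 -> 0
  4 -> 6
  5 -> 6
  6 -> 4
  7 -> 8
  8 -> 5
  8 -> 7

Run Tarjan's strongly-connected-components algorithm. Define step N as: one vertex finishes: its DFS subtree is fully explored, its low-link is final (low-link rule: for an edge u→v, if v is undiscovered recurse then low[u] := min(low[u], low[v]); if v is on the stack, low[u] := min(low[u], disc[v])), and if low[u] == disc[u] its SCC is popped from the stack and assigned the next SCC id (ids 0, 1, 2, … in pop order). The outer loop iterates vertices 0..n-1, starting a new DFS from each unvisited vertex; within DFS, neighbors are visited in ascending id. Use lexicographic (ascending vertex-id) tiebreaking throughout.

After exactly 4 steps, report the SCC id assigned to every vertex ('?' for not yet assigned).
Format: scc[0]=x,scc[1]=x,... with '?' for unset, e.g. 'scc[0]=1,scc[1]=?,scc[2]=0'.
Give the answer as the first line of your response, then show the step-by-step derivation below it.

scc[0]=1,scc[1]=?,scc[2]=?,scc[3]=2,scc[4]=0,scc[5]=?,scc[6]=0,scc[7]=?,scc[8]=?

step 1: low=(low[0]=0,low[1]=?,low[2]=?,low[3]=?,low[4]=1,low[5]=?,low[6]=1,low[7]=?,low[8]=?); scc=(scc[0]=?,scc[1]=?,scc[2]=?,scc[3]=?,scc[4]=?,scc[5]=?,scc[6]=?,scc[7]=?,scc[8]=?)
step 2: low=(low[0]=0,low[1]=?,low[2]=?,low[3]=?,low[4]=1,low[5]=?,low[6]=1,low[7]=?,low[8]=?); scc=(scc[0]=?,scc[1]=?,scc[2]=?,scc[3]=?,scc[4]=0,scc[5]=?,scc[6]=0,scc[7]=?,scc[8]=?)
step 3: low=(low[0]=0,low[1]=?,low[2]=?,low[3]=?,low[4]=1,low[5]=?,low[6]=1,low[7]=?,low[8]=?); scc=(scc[0]=1,scc[1]=?,scc[2]=?,scc[3]=?,scc[4]=0,scc[5]=?,scc[6]=0,scc[7]=?,scc[8]=?)
step 4: low=(low[0]=0,low[1]=3,low[2]=?,low[3]=4,low[4]=1,low[5]=?,low[6]=1,low[7]=?,low[8]=?); scc=(scc[0]=1,scc[1]=?,scc[2]=?,scc[3]=2,scc[4]=0,scc[5]=?,scc[6]=0,scc[7]=?,scc[8]=?)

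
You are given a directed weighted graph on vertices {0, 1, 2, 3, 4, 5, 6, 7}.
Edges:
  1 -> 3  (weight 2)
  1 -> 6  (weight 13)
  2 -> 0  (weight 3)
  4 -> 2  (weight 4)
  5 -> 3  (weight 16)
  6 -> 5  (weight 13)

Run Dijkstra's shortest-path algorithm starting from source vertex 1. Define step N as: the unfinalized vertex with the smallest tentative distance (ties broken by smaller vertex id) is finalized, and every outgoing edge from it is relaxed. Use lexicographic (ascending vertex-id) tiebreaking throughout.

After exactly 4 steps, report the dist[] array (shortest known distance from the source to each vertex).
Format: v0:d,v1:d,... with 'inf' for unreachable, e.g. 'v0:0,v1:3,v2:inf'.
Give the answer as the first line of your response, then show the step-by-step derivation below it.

v0:inf,v1:0,v2:inf,v3:2,v4:inf,v5:26,v6:13,v7:inf

step 1: dist = v0:inf,v1:0,v2:inf,v3:2,v4:inf,v5:inf,v6:13,v7:inf
step 2: dist = v0:inf,v1:0,v2:inf,v3:2,v4:inf,v5:inf,v6:13,v7:inf
step 3: dist = v0:inf,v1:0,v2:inf,v3:2,v4:inf,v5:26,v6:13,v7:inf
step 4: dist = v0:inf,v1:0,v2:inf,v3:2,v4:inf,v5:26,v6:13,v7:inf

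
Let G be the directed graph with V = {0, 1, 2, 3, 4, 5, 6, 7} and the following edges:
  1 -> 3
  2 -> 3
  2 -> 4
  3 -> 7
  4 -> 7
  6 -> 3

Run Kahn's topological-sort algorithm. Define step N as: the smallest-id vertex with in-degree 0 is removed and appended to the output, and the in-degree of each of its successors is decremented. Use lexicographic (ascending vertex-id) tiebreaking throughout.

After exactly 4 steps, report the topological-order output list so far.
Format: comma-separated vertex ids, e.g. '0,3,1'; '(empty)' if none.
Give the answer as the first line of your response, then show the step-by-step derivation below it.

0,1,2,4

step 1: output 0; order=[0]; indeg=(0,0,0,3,1,0,0,2)
step 2: output 1; order=[0,1]; indeg=(0,0,0,2,1,0,0,2)
step 3: output 2; order=[0,1,2]; indeg=(0,0,0,1,0,0,0,2)
step 4: output 4; order=[0,1,2,4]; indeg=(0,0,0,1,0,0,0,1)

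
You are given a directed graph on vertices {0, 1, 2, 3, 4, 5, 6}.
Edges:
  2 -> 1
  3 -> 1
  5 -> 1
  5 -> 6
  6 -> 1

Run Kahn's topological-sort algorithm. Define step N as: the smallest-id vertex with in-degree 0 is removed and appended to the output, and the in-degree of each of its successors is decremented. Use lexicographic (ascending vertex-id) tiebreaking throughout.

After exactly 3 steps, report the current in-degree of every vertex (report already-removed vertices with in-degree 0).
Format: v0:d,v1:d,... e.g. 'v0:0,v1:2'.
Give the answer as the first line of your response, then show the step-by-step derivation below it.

v0:0,v1:2,v2:0,v3:0,v4:0,v5:0,v6:1

step 1: output 0; order=[0]; indeg=(0,4,0,0,0,0,1)
step 2: output 2; order=[0,2]; indeg=(0,3,0,0,0,0,1)
step 3: output 3; order=[0,2,3]; indeg=(0,2,0,0,0,0,1)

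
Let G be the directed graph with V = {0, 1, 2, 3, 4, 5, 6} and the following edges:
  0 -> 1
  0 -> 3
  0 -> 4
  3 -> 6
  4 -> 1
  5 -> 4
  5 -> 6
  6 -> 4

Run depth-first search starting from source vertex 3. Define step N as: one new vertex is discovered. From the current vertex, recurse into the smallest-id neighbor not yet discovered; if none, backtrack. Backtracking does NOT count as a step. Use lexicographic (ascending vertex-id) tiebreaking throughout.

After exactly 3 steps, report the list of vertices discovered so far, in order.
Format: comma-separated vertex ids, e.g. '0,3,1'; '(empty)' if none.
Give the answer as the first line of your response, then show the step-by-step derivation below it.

3,6,4

step 1: discover 3; path=3; order=3
step 2: discover 6; path=3>6; order=3,6
step 3: discover 4; path=3>6>4; order=3,6,4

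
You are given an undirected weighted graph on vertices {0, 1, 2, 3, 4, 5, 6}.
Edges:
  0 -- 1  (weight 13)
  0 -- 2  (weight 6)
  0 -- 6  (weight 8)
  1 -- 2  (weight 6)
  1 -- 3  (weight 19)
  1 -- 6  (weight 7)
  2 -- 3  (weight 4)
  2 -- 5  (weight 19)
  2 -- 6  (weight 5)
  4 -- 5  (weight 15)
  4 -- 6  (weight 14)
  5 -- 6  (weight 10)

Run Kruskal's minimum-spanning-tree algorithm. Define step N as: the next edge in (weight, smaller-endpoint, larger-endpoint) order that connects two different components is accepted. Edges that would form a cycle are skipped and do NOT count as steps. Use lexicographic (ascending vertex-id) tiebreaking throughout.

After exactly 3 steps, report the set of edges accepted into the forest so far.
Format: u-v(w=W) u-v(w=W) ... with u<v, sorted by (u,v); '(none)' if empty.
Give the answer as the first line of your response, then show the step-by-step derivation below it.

0-2(w=6) 2-3(w=4) 2-6(w=5)

step 1: add edge 2-3 (w=4); MST = {2-3(w=4)}
step 2: add edge 2-6 (w=5); MST = {2-3(w=4) 2-6(w=5)}
step 3: add edge 0-2 (w=6); MST = {0-2(w=6) 2-3(w=4) 2-6(w=5)}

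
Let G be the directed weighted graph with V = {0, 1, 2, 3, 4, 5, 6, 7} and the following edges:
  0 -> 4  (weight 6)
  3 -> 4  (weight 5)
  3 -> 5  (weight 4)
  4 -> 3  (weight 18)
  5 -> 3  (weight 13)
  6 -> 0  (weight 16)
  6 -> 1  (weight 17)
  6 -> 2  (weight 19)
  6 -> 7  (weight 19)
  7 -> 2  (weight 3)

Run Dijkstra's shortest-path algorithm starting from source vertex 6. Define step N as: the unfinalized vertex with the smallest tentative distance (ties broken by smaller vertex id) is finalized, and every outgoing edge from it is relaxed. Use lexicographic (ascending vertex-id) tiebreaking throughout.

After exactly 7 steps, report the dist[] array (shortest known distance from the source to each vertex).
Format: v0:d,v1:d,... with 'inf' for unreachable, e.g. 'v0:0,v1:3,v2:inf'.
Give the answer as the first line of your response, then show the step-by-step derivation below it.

v0:16,v1:17,v2:19,v3:40,v4:22,v5:44,v6:0,v7:19

step 1: dist = v0:16,v1:17,v2:19,v3:inf,v4:inf,v5:inf,v6:0,v7:19
step 2: dist = v0:16,v1:17,v2:19,v3:inf,v4:22,v5:inf,v6:0,v7:19
step 3: dist = v0:16,v1:17,v2:19,v3:inf,v4:22,v5:inf,v6:0,v7:19
step 4: dist = v0:16,v1:17,v2:19,v3:inf,v4:22,v5:inf,v6:0,v7:19
step 5: dist = v0:16,v1:17,v2:19,v3:inf,v4:22,v5:inf,v6:0,v7:19
step 6: dist = v0:16,v1:17,v2:19,v3:40,v4:22,v5:inf,v6:0,v7:19
step 7: dist = v0:16,v1:17,v2:19,v3:40,v4:22,v5:44,v6:0,v7:19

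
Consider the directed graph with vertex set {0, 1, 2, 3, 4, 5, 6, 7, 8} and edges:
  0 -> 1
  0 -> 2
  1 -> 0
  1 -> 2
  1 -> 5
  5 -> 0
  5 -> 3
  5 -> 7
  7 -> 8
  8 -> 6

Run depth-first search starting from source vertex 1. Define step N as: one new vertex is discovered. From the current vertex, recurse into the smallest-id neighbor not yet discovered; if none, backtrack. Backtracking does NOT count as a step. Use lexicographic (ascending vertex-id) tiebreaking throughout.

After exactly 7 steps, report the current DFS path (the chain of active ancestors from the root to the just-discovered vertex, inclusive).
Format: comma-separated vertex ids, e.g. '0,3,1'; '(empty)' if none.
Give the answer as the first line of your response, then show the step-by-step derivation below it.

1,5,7,8

step 1: discover 1; path=1; order=1
step 2: discover 0; path=1>0; order=1,0
step 3: discover 2; path=1>0>2; order=1,0,2
step 4: discover 5; path=1>5; order=1,0,2,5
step 5: discover 3; path=1>5>3; order=1,0,2,5,3
step 6: discover 7; path=1>5>7; order=1,0,2,5,3,7
step 7: discover 8; path=1>5>7>8; order=1,0,2,5,3,7,8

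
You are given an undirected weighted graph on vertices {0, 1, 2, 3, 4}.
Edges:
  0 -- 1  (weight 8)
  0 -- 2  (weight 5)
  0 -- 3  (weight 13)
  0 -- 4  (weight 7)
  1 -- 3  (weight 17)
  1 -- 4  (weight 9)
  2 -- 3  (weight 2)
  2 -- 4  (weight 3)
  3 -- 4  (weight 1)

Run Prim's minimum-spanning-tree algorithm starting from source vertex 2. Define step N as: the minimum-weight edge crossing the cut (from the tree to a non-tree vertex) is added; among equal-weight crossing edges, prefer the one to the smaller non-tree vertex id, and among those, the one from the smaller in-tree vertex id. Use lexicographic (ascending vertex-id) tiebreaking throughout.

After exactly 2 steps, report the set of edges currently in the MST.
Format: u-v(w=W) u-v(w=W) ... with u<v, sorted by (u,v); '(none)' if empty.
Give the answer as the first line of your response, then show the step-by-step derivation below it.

2-3(w=2) 3-4(w=1)

step 1: add edge 2-3 (w=2); MST = {2-3(w=2)}
step 2: add edge 3-4 (w=1); MST = {2-3(w=2) 3-4(w=1)}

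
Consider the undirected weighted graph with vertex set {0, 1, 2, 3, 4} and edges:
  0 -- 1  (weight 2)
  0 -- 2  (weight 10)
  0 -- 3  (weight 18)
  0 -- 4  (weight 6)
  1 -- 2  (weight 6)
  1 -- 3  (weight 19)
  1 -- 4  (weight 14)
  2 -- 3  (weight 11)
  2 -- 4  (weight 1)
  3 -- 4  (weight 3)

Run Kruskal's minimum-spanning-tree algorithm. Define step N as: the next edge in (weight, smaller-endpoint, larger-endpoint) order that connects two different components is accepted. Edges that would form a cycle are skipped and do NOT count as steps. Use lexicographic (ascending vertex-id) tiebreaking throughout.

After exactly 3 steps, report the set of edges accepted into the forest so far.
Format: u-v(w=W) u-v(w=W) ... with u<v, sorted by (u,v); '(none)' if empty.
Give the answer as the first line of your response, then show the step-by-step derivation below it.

0-1(w=2) 2-4(w=1) 3-4(w=3)

step 1: add edge 2-4 (w=1); MST = {2-4(w=1)}
step 2: add edge 0-1 (w=2); MST = {0-1(w=2) 2-4(w=1)}
step 3: add edge 3-4 (w=3); MST = {0-1(w=2) 2-4(w=1) 3-4(w=3)}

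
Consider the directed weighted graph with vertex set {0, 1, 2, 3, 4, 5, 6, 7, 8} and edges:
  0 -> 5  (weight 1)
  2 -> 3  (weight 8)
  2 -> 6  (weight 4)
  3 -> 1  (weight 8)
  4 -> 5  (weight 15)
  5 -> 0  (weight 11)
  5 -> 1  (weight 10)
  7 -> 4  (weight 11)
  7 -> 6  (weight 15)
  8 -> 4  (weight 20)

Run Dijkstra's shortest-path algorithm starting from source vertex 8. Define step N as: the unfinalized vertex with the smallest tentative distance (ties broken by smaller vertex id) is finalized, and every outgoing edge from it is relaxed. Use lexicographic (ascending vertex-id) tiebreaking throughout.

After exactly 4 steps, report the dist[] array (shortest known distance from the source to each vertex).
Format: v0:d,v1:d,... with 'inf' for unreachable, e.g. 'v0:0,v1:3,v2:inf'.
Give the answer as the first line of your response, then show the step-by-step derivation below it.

v0:46,v1:45,v2:inf,v3:inf,v4:20,v5:35,v6:inf,v7:inf,v8:0

step 1: dist = v0:inf,v1:inf,v2:inf,v3:inf,v4:20,v5:inf,v6:inf,v7:inf,v8:0
step 2: dist = v0:inf,v1:inf,v2:inf,v3:inf,v4:20,v5:35,v6:inf,v7:inf,v8:0
step 3: dist = v0:46,v1:45,v2:inf,v3:inf,v4:20,v5:35,v6:inf,v7:inf,v8:0
step 4: dist = v0:46,v1:45,v2:inf,v3:inf,v4:20,v5:35,v6:inf,v7:inf,v8:0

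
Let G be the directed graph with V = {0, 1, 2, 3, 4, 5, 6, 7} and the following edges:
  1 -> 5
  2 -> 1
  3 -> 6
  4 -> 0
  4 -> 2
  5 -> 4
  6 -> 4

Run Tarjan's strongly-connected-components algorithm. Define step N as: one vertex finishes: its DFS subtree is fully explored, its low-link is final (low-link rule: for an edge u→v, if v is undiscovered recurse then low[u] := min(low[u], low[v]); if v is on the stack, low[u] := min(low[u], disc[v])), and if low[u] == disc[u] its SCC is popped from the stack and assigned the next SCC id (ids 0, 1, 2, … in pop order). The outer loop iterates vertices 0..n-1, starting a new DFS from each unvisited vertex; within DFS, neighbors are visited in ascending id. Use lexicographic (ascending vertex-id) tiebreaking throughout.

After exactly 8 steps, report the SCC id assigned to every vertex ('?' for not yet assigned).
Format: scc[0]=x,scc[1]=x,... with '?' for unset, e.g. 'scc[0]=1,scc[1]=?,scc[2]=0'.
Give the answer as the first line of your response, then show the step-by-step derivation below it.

scc[0]=0,scc[1]=1,scc[2]=1,scc[3]=3,scc[4]=1,scc[5]=1,scc[6]=2,scc[7]=4

step 1: low=(low[0]=0,low[1]=?,low[2]=?,low[3]=?,low[4]=?,low[5]=?,low[6]=?,low[7]=?); scc=(scc[0]=0,scc[1]=?,scc[2]=?,scc[3]=?,scc[4]=?,scc[5]=?,scc[6]=?,scc[7]=?)
step 2: low=(low[0]=0,low[1]=1,low[2]=1,low[3]=?,low[4]=3,low[5]=2,low[6]=?,low[7]=?); scc=(scc[0]=0,scc[1]=?,scc[2]=?,scc[3]=?,scc[4]=?,scc[5]=?,scc[6]=?,scc[7]=?)
step 3: low=(low[0]=0,low[1]=1,low[2]=1,low[3]=?,low[4]=1,low[5]=2,low[6]=?,low[7]=?); scc=(scc[0]=0,scc[1]=?,scc[2]=?,scc[3]=?,scc[4]=?,scc[5]=?,scc[6]=?,scc[7]=?)
step 4: low=(low[0]=0,low[1]=1,low[2]=1,low[3]=?,low[4]=1,low[5]=1,low[6]=?,low[7]=?); scc=(scc[0]=0,scc[1]=?,scc[2]=?,scc[3]=?,scc[4]=?,scc[5]=?,scc[6]=?,scc[7]=?)
step 5: low=(low[0]=0,low[1]=1,low[2]=1,low[3]=?,low[4]=1,low[5]=1,low[6]=?,low[7]=?); scc=(scc[0]=0,scc[1]=1,scc[2]=1,scc[3]=?,scc[4]=1,scc[5]=1,scc[6]=?,scc[7]=?)
step 6: low=(low[0]=0,low[1]=1,low[2]=1,low[3]=5,low[4]=1,low[5]=1,low[6]=6,low[7]=?); scc=(scc[0]=0,scc[1]=1,scc[2]=1,scc[3]=?,scc[4]=1,scc[5]=1,scc[6]=2,scc[7]=?)
step 7: low=(low[0]=0,low[1]=1,low[2]=1,low[3]=5,low[4]=1,low[5]=1,low[6]=6,low[7]=?); scc=(scc[0]=0,scc[1]=1,scc[2]=1,scc[3]=3,scc[4]=1,scc[5]=1,scc[6]=2,scc[7]=?)
step 8: low=(low[0]=0,low[1]=1,low[2]=1,low[3]=5,low[4]=1,low[5]=1,low[6]=6,low[7]=7); scc=(scc[0]=0,scc[1]=1,scc[2]=1,scc[3]=3,scc[4]=1,scc[5]=1,scc[6]=2,scc[7]=4)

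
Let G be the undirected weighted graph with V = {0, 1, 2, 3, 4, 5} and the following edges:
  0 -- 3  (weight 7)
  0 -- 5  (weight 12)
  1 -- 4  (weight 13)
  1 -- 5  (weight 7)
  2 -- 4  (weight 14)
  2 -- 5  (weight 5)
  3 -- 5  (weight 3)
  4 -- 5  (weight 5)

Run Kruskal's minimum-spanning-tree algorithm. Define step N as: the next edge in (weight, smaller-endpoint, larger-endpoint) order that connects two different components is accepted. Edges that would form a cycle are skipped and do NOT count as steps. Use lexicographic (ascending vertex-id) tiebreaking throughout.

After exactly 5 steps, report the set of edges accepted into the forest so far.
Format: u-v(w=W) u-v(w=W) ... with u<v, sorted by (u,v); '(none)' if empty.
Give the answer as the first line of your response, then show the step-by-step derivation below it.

0-3(w=7) 1-5(w=7) 2-5(w=5) 3-5(w=3) 4-5(w=5)

step 1: add edge 3-5 (w=3); MST = {3-5(w=3)}
step 2: add edge 2-5 (w=5); MST = {2-5(w=5) 3-5(w=3)}
step 3: add edge 4-5 (w=5); MST = {2-5(w=5) 3-5(w=3) 4-5(w=5)}
step 4: add edge 0-3 (w=7); MST = {0-3(w=7) 2-5(w=5) 3-5(w=3) 4-5(w=5)}
step 5: add edge 1-5 (w=7); MST = {0-3(w=7) 1-5(w=7) 2-5(w=5) 3-5(w=3) 4-5(w=5)}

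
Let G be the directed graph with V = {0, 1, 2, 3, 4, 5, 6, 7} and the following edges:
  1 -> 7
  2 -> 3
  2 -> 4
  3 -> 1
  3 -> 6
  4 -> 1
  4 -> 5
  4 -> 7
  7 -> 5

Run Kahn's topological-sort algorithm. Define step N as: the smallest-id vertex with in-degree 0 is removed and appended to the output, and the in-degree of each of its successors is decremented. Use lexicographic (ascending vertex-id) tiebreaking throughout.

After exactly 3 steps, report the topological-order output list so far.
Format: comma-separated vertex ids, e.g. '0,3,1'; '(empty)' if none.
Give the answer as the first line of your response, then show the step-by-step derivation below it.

0,2,3

step 1: output 0; order=[0]; indeg=(0,2,0,1,1,2,1,2)
step 2: output 2; order=[0,2]; indeg=(0,2,0,0,0,2,1,2)
step 3: output 3; order=[0,2,3]; indeg=(0,1,0,0,0,2,0,2)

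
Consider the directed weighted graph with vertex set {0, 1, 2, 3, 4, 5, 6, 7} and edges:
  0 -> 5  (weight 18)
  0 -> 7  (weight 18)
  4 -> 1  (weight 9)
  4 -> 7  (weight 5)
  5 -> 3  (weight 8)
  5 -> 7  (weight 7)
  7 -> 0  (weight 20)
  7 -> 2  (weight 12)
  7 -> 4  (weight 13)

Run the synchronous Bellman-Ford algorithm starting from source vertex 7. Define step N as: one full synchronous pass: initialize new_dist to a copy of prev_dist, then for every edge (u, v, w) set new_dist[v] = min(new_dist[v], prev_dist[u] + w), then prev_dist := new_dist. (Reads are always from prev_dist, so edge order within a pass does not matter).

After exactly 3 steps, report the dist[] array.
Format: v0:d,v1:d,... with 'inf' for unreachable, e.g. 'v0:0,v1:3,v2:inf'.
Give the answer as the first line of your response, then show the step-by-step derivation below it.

v0:20,v1:22,v2:12,v3:46,v4:13,v5:38,v6:inf,v7:0

step 1: dist = v0:20,v1:inf,v2:12,v3:inf,v4:13,v5:inf,v6:inf,v7:0
step 2: dist = v0:20,v1:22,v2:12,v3:inf,v4:13,v5:38,v6:inf,v7:0
step 3: dist = v0:20,v1:22,v2:12,v3:46,v4:13,v5:38,v6:inf,v7:0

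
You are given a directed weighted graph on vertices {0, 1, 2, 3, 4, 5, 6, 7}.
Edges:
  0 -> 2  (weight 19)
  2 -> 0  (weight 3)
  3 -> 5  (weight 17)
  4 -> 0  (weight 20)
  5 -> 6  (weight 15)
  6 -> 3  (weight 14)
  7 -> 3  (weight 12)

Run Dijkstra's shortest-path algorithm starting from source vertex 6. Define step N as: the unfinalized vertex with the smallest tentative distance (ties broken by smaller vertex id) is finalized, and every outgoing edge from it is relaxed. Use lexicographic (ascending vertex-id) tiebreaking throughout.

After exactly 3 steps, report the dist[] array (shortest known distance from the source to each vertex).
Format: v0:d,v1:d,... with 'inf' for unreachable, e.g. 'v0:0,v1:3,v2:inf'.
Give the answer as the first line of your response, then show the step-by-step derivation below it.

v0:inf,v1:inf,v2:inf,v3:14,v4:inf,v5:31,v6:0,v7:inf

step 1: dist = v0:inf,v1:inf,v2:inf,v3:14,v4:inf,v5:inf,v6:0,v7:inf
step 2: dist = v0:inf,v1:inf,v2:inf,v3:14,v4:inf,v5:31,v6:0,v7:inf
step 3: dist = v0:inf,v1:inf,v2:inf,v3:14,v4:inf,v5:31,v6:0,v7:inf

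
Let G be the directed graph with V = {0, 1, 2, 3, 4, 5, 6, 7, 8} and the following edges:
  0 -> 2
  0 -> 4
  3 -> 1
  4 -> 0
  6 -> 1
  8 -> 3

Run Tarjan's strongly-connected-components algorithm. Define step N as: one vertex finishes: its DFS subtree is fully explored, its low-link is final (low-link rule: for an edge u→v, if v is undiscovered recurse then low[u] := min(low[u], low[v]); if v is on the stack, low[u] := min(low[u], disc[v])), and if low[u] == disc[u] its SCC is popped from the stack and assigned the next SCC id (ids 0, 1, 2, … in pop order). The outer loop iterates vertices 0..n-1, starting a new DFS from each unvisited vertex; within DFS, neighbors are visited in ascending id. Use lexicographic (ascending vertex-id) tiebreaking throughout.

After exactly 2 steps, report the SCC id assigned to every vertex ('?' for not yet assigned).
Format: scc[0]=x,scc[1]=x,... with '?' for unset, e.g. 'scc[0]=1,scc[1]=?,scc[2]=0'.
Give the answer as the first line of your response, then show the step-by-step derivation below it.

scc[0]=?,scc[1]=?,scc[2]=0,scc[3]=?,scc[4]=?,scc[5]=?,scc[6]=?,scc[7]=?,scc[8]=?

step 1: low=(low[0]=0,low[1]=?,low[2]=1,low[3]=?,low[4]=?,low[5]=?,low[6]=?,low[7]=?,low[8]=?); scc=(scc[0]=?,scc[1]=?,scc[2]=0,scc[3]=?,scc[4]=?,scc[5]=?,scc[6]=?,scc[7]=?,scc[8]=?)
step 2: low=(low[0]=0,low[1]=?,low[2]=1,low[3]=?,low[4]=0,low[5]=?,low[6]=?,low[7]=?,low[8]=?); scc=(scc[0]=?,scc[1]=?,scc[2]=0,scc[3]=?,scc[4]=?,scc[5]=?,scc[6]=?,scc[7]=?,scc[8]=?)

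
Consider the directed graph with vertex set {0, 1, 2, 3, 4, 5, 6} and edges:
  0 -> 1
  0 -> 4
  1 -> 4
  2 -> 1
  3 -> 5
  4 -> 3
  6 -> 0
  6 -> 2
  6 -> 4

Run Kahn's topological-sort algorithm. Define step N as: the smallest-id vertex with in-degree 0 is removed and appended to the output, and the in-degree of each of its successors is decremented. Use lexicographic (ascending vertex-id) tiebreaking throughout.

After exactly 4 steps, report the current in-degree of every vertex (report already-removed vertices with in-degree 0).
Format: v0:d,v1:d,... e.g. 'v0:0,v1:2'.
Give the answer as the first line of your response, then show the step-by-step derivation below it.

v0:0,v1:0,v2:0,v3:1,v4:0,v5:1,v6:0

step 1: output 6; order=[6]; indeg=(0,2,0,1,2,1,0)
step 2: output 0; order=[6,0]; indeg=(0,1,0,1,1,1,0)
step 3: output 2; order=[6,0,2]; indeg=(0,0,0,1,1,1,0)
step 4: output 1; order=[6,0,2,1]; indeg=(0,0,0,1,0,1,0)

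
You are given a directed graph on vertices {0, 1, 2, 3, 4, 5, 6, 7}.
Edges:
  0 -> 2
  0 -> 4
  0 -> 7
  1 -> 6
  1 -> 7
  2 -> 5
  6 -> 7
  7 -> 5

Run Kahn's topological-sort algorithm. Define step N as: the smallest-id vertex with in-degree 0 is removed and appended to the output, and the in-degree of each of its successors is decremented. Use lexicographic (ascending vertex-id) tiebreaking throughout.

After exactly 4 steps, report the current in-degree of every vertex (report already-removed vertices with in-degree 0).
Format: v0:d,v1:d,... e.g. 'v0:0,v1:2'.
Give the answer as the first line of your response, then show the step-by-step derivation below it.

v0:0,v1:0,v2:0,v3:0,v4:0,v5:1,v6:0,v7:1

step 1: output 0; order=[0]; indeg=(0,0,0,0,0,2,1,2)
step 2: output 1; order=[0,1]; indeg=(0,0,0,0,0,2,0,1)
step 3: output 2; order=[0,1,2]; indeg=(0,0,0,0,0,1,0,1)
step 4: output 3; order=[0,1,2,3]; indeg=(0,0,0,0,0,1,0,1)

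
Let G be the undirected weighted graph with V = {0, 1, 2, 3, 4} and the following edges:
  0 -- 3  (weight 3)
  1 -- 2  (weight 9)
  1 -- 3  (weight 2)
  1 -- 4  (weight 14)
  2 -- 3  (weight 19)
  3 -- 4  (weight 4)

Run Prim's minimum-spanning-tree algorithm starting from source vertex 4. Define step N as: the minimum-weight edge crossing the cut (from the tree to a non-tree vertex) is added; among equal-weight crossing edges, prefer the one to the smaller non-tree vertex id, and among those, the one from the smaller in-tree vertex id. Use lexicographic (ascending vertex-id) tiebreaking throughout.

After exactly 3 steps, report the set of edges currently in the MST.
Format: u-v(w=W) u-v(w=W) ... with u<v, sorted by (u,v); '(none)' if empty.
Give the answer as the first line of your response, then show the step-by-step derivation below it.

0-3(w=3) 1-3(w=2) 3-4(w=4)

step 1: add edge 3-4 (w=4); MST = {3-4(w=4)}
step 2: add edge 1-3 (w=2); MST = {1-3(w=2) 3-4(w=4)}
step 3: add edge 0-3 (w=3); MST = {0-3(w=3) 1-3(w=2) 3-4(w=4)}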